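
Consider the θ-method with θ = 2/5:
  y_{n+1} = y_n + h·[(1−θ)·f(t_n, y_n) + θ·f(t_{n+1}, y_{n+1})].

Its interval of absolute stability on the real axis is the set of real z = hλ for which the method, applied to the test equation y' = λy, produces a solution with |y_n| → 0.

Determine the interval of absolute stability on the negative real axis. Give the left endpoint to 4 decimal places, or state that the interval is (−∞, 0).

(-10.0000, 0).

Test eqn y'=λy, z=hλ:
  y_{n+1} = y_n + z·[3/5·y_n + 2/5·y_{n+1}] ⇒ (1 − 2/5z)y_{n+1} = (1 + 3/5z)y_n
  so R(z) = (1 + 3/5z)/(1 − 2/5z).

Need |R(x)|<1, x<0.
x=-0.64: |R|=0.4904
R=−1: 1+3/5x = −1+2/5x ⇒ -1/5x=2 ⇒ x=2/(-1/5)=-10.0000
Confirm numerically:
  x=-9.038: |R|=0.95831 <1
  x=-5.534: |R|=0.72206 <1
  x=-5.422: |R|=0.71106 <1
  x=-4.176: |R|=0.56381 <1
  x=-10.451: |R|=1.01741 >1
  x=-10.424: |R|=1.01640 >1
  x=-10.215: |R|=1.00845 >1
Stable set (-10.0000, 0).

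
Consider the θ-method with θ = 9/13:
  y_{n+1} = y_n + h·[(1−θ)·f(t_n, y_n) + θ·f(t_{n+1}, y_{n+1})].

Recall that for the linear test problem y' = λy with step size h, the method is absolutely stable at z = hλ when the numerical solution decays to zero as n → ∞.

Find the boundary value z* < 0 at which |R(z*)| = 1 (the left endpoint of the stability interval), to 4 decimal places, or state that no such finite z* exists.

(−∞, 0) — no finite endpoint.

Test eqn y'=λy, z=hλ:
  y_{n+1} = y_n + z·[4/13·y_n + 9/13·y_{n+1}] ⇒ (1 − 9/13z)y_{n+1} = (1 + 4/13z)y_n
  Hence R(z) = (1 + 4/13z)/(1 − 9/13z).

Boundary: |R(x)|=1, x<0.
x=-1.44: |R|=0.2789
x=-2: |R|=0.1613
x=-10: |R|=0.2621
x=-100: |R|=0.4239
θ=9/13≥1/2 ⇒ |1+4/13x|<|1−9/13x| ∀x<0 ⇒ interval (−∞,0).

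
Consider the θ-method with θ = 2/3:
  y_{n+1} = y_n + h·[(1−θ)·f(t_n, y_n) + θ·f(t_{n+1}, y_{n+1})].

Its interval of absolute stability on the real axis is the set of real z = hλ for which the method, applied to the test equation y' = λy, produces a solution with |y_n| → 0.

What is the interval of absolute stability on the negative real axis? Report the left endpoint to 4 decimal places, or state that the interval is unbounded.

interval (−∞, 0).

Test eqn y'=λy, z=hλ:
  y_{n+1} = y_n + z·[1/3·y_n + 2/3·y_{n+1}] ⇒ (1 − 2/3z)y_{n+1} = (1 + 1/3z)y_n
  so R(z) = (1 + 1/3z)/(1 − 2/3z).

Find x<0 with |R(x)|<1.
x=-1.71: |R|=0.2009
x=-2: |R|=0.1429
x=-10: |R|=0.3043
x=-100: |R|=0.4778
θ=2/3≥1/2 ⇒ |1+1/3x|<|1−2/3x| ∀x<0 ⇒ stable on all of ℝ⁻.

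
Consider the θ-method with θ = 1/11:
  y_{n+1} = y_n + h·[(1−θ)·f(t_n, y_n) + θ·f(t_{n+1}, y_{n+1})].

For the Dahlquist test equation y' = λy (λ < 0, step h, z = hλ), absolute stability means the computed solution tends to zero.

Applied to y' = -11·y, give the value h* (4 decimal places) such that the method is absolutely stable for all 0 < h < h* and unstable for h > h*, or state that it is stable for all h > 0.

Test eqn y'=λy, z=hλ:
  y_{n+1} = y_n + z·[10/11·y_n + 1/11·y_{n+1}] ⇒ (1 − 1/11z)y_{n+1} = (1 + 10/11z)y_n
  so R(z) = (1 + 10/11z)/(1 − 1/11z).

Need |R(x)|<1, x<0.
x=-1.59: |R|=0.3892
R=−1: 1+10/11x = −1+1/11x ⇒ -9/11x=2 ⇒ x=2/(-9/11)=-2.4444
Confirm numerically:
  x=-1.668: |R|=0.44837 <1
  x=-1.336: |R|=0.19131 <1
  x=-1.194: |R|=0.07709 <1
  x=-1.116: |R|=0.01321 <1
  x=-2.854: |R|=1.26606 >1
  x=-2.600: |R|=1.10294 >1
Stable set (-2.4444, 0).

(-2.4444,0); λ=-11 ⇒ h* = (22/9)/11 = 0.2222.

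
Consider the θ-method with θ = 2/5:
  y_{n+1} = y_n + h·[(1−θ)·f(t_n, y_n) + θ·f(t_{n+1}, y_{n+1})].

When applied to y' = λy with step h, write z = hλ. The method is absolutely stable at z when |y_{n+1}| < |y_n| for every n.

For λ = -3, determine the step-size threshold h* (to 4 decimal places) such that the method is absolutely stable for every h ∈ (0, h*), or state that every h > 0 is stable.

(-10.0000,0); λ=-3 ⇒ h* = (10)/3 = 3.3333.

Test eqn y'=λy, z=hλ:
  y_{n+1} = y_n + z·[3/5·y_n + 2/5·y_{n+1}] ⇒ (1 − 2/5z)y_{n+1} = (1 + 3/5z)y_n
  R(z) = (1 + 3/5z)/(1 − 2/5z).

Solve |R(x)|<1 on ℝ⁻.
x=-0.45: |R|=0.6186
R=−1: 1+3/5x = −1+2/5x ⇒ -1/5x=2 ⇒ x=2/(-1/5)=-10.0000
Confirm numerically:
  x=-9.896: |R|=0.99581 <1
  x=-4.935: |R|=0.65938 <1
  x=-4.820: |R|=0.64617 <1
  x=-4.538: |R|=0.61196 <1
  x=-10.582: |R|=1.02224 >1
  x=-10.427: |R|=1.01652 >1
  x=-10.247: |R|=1.00969 >1
Interval (-10.0000, 0).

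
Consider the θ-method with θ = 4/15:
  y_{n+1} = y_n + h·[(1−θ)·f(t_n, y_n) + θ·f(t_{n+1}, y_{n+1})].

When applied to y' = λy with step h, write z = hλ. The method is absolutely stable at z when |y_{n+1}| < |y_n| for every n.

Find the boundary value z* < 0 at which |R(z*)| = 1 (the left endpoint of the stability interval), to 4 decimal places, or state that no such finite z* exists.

Test eqn y'=λy, z=hλ:
  y_{n+1} = y_n + z·[11/15·y_n + 4/15·y_{n+1}] ⇒ (1 − 4/15z)y_{n+1} = (1 + 11/15z)y_n
  ⇒ R(z) = (1 + 11/15z)/(1 − 4/15z).

Boundary: |R(x)|=1, x<0.
x=-0.87: |R|=0.2938
R=−1: 1+11/15x = −1+4/15x ⇒ -7/15x=2 ⇒ x=2/(-7/15)=-4.2857
Confirm numerically:
  x=-3.470: |R|=0.80229 <1
  x=-3.102: |R|=0.69768 <1
  x=-2.670: |R|=0.55958 <1
  x=-4.693: |R|=1.08442 >1
  x=-4.569: |R|=1.05959 >1
  x=-4.510: |R|=1.04752 >1
So |R|<1 on (-4.2857, 0).

left endpoint -4.2857.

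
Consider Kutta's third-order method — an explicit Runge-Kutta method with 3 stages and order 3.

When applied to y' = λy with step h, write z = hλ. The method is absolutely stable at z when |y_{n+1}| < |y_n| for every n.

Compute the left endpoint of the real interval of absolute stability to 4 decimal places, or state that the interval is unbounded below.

Test eqn y'=λy, z=hλ:
  order 3, 3-stage ⇒ R(z)=1+z+z^2/2+z^3/6
  (e.g. R(-1.74)=-0.10420, |R|=0.10420)

Solve |R(x)|<1 on ℝ⁻.
x=-1.74: |R|=0.1042
|R(-2.02)|=0.3535 |R(-1.23)|=0.2163 |R(-1.13)|=0.2680
Bisect:
  x_lo=-3.3757 |R|=3.0894  x_hi=-0.0952 |R|=0.9092
  mid=-1.73549 |R|=0.10072 →hi
  mid=-2.55562 |R|=1.07189 →lo
  mid=-2.14555 |R|=0.48999 →hi
  mid=-2.35058 |R|=0.75255 →hi
  mid=-2.45310 |R|=0.90459 →hi
  mid=-2.50436 |R|=0.98626 →hi
  mid=-2.52999 |R|=1.02858 →lo
  mid=-2.51717 |R|=1.00730 →lo
  ...
  [-2.51277,-2.51257] ⇒ x*=-2.5127
Stable set (-2.5127, 0).

left endpoint -2.5127.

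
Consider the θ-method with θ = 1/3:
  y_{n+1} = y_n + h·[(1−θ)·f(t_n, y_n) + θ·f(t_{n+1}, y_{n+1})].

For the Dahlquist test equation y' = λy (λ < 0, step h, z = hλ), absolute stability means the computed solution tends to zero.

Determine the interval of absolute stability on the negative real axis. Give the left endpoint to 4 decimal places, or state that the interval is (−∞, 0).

Test eqn y'=λy, z=hλ:
  y_{n+1} = y_n + z·[2/3·y_n + 1/3·y_{n+1}] ⇒ (1 − 1/3z)y_{n+1} = (1 + 2/3z)y_n
  Hence R(z) = (1 + 2/3z)/(1 − 1/3z).

Find x<0 with |R(x)|<1.
x=-1.66: |R|=0.0687
R=−1: 1+2/3x = −1+1/3x ⇒ -1/3x=2 ⇒ x=2/(-1/3)=-6.0000
Confirm numerically:
  x=-5.806: |R|=0.97797 <1
  x=-5.383: |R|=0.92640 <1
  x=-3.942: |R|=0.70354 <1
  x=-6.417: |R|=1.04428 >1
  x=-6.160: |R|=1.01747 >1
  x=-6.100: |R|=1.01099 >1
So |R|<1 on (-6.0000, 0).

z∈(-6.0000,0).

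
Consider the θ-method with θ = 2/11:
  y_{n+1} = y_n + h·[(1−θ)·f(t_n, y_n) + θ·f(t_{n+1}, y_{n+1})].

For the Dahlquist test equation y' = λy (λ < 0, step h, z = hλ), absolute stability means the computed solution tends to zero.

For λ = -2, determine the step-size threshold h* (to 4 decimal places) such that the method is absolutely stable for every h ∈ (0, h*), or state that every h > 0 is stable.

With y'=λy (z=hλ):
  y_{n+1} = y_n + z·[9/11·y_n + 2/11·y_{n+1}] ⇒ (1 − 2/11z)y_{n+1} = (1 + 9/11z)y_n
  Hence R(z) = (1 + 9/11z)/(1 − 2/11z).

Boundary: |R(x)|=1, x<0.
x=-1.27: |R|=0.0318
R=−1: 1+9/11x = −1+2/11x ⇒ -7/11x=2 ⇒ x=2/(-7/11)=-3.1429
Confirm numerically:
  x=-3.095: |R|=0.98051 <1
  x=-1.728: |R|=0.31489 <1
  x=-1.452: |R|=0.14873 <1
  x=-1.311: |R|=0.05866 <1
  x=-3.540: |R|=1.15376 >1
  x=-3.453: |R|=1.12124 >1
  x=-3.283: |R|=1.05585 >1
So |R|<1 on (-3.1429, 0).

(-3.1429,0); λ=-2 ⇒ h* = (22/7)/2 = 1.5714.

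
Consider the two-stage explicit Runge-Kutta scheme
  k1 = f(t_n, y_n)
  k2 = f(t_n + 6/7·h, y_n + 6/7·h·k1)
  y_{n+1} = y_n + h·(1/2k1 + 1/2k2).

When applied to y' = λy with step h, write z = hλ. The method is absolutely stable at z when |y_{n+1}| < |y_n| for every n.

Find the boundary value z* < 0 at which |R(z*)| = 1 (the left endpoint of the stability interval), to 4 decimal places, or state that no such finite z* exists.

z* = -2.3333.

Set f=λy, z=hλ:
  k1=λy_n ⇒ h·k1=z·y_n;  k2=λ(1+6/7z)y_n ⇒ h·k2=z(1+6/7z)y_n
  y_{n+1}/y_n = 1 + 1/2z + 1/2z(1+6/7z) = 1 + z + 3/7z²
  Hence R(z) = 1 + z + 3/7z².

Boundary: |R(x)|=1, x<0.
x=-0.94: |R|=0.4387
R=1: x+3/7x²=0 ⇒ x=−7/3=-2.3333; min R=1−1/(4·3/7)=0.4167>−1
Confirm numerically:
  x=-1.808: |R|=0.59294 <1
  x=-1.797: |R|=0.58695 <1
  x=-0.940: |R|=0.43869 <1
  x=-2.515: |R|=1.19581 >1
  x=-2.413: |R|=1.08239 >1
Stable set (-2.3333, 0).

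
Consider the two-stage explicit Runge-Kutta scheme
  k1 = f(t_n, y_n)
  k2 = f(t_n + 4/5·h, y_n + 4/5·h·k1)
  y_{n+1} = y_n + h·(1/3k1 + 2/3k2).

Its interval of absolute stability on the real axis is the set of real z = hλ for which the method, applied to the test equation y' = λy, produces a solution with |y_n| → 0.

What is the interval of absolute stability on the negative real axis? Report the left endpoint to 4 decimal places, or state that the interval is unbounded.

On y'=λy, z=hλ:
  k1=λy_n ⇒ h·k1=z·y_n;  k2=λ(1+4/5z)y_n ⇒ h·k2=z(1+4/5z)y_n
  y_{n+1}/y_n = 1 + 1/3z + 2/3z(1+4/5z) = 1 + z + 8/15z²
  Hence R(z) = 1 + z + 8/15z².

Find x<0 with |R(x)|<1.
x=-0.86: |R|=0.5345
R=1: x+8/15x²=0 ⇒ x=−15/8=-1.8750; min R=1−1/(4·8/15)=0.5312>−1
Confirm numerically:
  x=-1.850: |R|=0.97533 <1
  x=-1.313: |R|=0.60645 <1
  x=-1.228: |R|=0.57626 <1
  x=-1.143: |R|=0.55377 <1
  x=-2.305: |R|=1.52861 >1
  x=-2.247: |R|=1.44580 >1
  x=-2.142: |R|=1.30502 >1
Stable set (-1.8750, 0).

z∈(-1.8750,0).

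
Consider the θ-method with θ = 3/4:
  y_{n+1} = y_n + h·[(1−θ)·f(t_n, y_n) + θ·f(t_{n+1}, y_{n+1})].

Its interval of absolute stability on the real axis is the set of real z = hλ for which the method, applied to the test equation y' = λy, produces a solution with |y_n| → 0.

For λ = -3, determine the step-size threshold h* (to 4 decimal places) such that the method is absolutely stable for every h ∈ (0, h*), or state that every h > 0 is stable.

interval (−∞, 0). Any h>0 works for λ=-3.

On y'=λy, z=hλ:
  y_{n+1} = y_n + z·[1/4·y_n + 3/4·y_{n+1}] ⇒ (1 − 3/4z)y_{n+1} = (1 + 1/4z)y_n
  R(z) = (1 + 1/4z)/(1 − 3/4z).

Solve |R(x)|<1 on ℝ⁻.
x=-0.57: |R|=0.6007
x=-2: |R|=0.2000
x=-10: |R|=0.1765
x=-100: |R|=0.3158
θ=3/4≥1/2 ⇒ |1+1/4x|<|1−3/4x| ∀x<0 ⇒ interval (−∞,0).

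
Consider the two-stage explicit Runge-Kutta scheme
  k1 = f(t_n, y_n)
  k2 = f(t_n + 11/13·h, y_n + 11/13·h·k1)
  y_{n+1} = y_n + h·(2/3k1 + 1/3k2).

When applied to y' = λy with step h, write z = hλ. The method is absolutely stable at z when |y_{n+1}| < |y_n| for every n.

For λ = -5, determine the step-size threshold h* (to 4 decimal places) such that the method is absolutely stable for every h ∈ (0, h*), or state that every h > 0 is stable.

(-3.5455,0); λ=-5 ⇒ h* = (39/11)/5 = 0.7091.

Set f=λy, z=hλ:
  k1=λy_n ⇒ h·k1=z·y_n;  k2=λ(1+11/13z)y_n ⇒ h·k2=z(1+11/13z)y_n
  y_{n+1}/y_n = 1 + 2/3z + 1/3z(1+11/13z) = 1 + z + 11/39z²
  ⇒ R(z) = 1 + z + 11/39z².

Find x<0 with |R(x)|<1.
x=-1.23: |R|=0.1967
R=1: x+11/39x²=0 ⇒ x=−39/11=-3.5455; min R=1−1/(4·11/39)=0.1136>−1
Confirm numerically:
  x=-2.041: |R|=0.13394 <1
  x=-1.773: |R|=0.11364 <1
  x=-1.491: |R|=0.13602 <1
  x=-4.079: |R|=1.61384 >1
  x=-3.811: |R|=1.28543 >1
Interval (-3.5455, 0).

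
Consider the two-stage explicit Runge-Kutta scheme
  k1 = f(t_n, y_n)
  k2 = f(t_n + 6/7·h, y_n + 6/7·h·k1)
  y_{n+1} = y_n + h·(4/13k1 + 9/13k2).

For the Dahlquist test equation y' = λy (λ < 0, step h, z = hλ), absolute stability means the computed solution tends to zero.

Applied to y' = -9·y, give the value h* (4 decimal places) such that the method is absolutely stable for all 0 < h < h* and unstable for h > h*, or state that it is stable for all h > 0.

On y'=λy, z=hλ:
  k1=λy_n ⇒ h·k1=z·y_n;  k2=λ(1+6/7z)y_n ⇒ h·k2=z(1+6/7z)y_n
  y_{n+1}/y_n = 1 + 4/13z + 9/13z(1+6/7z) = 1 + z + 54/91z²
  so R(z) = 1 + z + 54/91z².

Need |R(x)|<1, x<0.
x=-1.25: |R|=0.6772
R=1: x+54/91x²=0 ⇒ x=−91/54=-1.6852; min R=1−1/(4·54/91)=0.5787>−1
Confirm numerically:
  x=-1.443: |R|=0.79262 <1
  x=-1.149: |R|=0.63442 <1
  x=-1.059: |R|=0.60649 <1
  x=-0.826: |R|=0.57887 <1
  x=-2.225: |R|=1.71273 >1
  x=-2.176: |R|=1.63377 >1
  x=-1.766: |R|=1.08469 >1
Interval (-1.6852, 0).

(-1.6852,0); λ=-9 ⇒ h* = (91/54)/9 = 0.1872.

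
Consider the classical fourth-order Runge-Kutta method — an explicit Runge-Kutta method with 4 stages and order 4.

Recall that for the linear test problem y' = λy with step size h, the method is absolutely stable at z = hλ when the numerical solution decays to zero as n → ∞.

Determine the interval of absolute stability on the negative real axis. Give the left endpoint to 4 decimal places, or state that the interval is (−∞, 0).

z∈(-2.7853,0).

On y'=λy, z=hλ:
  order 4, 4-stage ⇒ R(z)=1+z+z^2/2+z^3/6+z^4/24
  (e.g. R(-1.67)=0.27229, |R|=0.27229)

Boundary: |R(x)|=1, x<0.
x=-1.67: |R|=0.2723
|R(-2.55)|=0.6995 |R(-2.04)|=0.3475 |R(-1.33)|=0.2927
Bisect:
  x_lo=-3.3355 |R|=2.1998  x_hi=-0.1650 |R|=0.8479
  mid=-1.75024 |R|=0.27884 →hi
  mid=-2.54286 |R|=0.69192 →hi
  mid=-2.93917 |R|=1.25789 →lo
  mid=-2.74101 |R|=0.93527 →hi
  mid=-2.84009 |R|=1.08581 →lo
  mid=-2.79055 |R|=1.00796 →lo
  mid=-2.76578 |R|=0.97098 →hi
  mid=-2.77817 |R|=0.98931 →hi
  mid=-2.78436 |R|=0.99859 →hi
  mid=-2.78746 |R|=1.00327 →lo
  ...
  [-2.78533,-2.78513] ⇒ x*=-2.7853
Stable set (-2.7853, 0).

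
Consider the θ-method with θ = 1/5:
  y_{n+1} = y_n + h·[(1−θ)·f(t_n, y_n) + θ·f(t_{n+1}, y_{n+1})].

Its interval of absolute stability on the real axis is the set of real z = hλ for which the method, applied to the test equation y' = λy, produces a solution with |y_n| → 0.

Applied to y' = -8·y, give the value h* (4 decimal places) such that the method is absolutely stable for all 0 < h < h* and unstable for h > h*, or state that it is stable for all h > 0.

Set f=λy, z=hλ:
  y_{n+1} = y_n + z·[4/5·y_n + 1/5·y_{n+1}] ⇒ (1 − 1/5z)y_{n+1} = (1 + 4/5z)y_n
  Hence R(z) = (1 + 4/5z)/(1 − 1/5z).

Boundary: |R(x)|=1, x<0.
x=-1.12: |R|=0.0850
R=−1: 1+4/5x = −1+1/5x ⇒ -3/5x=2 ⇒ x=2/(-3/5)=-3.3333
Confirm numerically:
  x=-2.846: |R|=0.81366 <1
  x=-2.613: |R|=0.71614 <1
  x=-2.205: |R|=0.53019 <1
  x=-3.839: |R|=1.17163 >1
  x=-3.501: |R|=1.05917 >1
Stable set (-3.3333, 0).

(-3.3333,0); λ=-8 ⇒ h* = (10/3)/8 = 0.4167.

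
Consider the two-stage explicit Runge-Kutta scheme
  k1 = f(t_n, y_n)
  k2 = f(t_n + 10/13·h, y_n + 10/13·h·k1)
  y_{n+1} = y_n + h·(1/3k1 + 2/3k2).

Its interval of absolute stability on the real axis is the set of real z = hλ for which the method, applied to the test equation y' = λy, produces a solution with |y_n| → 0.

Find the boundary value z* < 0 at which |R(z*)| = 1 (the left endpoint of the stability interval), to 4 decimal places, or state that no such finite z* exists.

Test eqn y'=λy, z=hλ:
  k1=λy_n ⇒ h·k1=z·y_n;  k2=λ(1+10/13z)y_n ⇒ h·k2=z(1+10/13z)y_n
  y_{n+1}/y_n = 1 + 1/3z + 2/3z(1+10/13z) = 1 + z + 20/39z²
  ⇒ R(z) = 1 + z + 20/39z².

Solve |R(x)|<1 on ℝ⁻.
x=-1.33: |R|=0.5771
R=1: x+20/39x²=0 ⇒ x=−39/20=-1.9500; min R=1−1/(4·20/39)=0.5125>−1
Confirm numerically:
  x=-1.720: |R|=0.79713 <1
  x=-1.253: |R|=0.55213 <1
  x=-0.979: |R|=0.51251 <1
  x=-0.812: |R|=0.52613 <1
  x=-2.502: |R|=1.70826 >1
  x=-2.295: |R|=1.40604 >1
So |R|<1 on (-1.9500, 0).

left endpoint -1.9500.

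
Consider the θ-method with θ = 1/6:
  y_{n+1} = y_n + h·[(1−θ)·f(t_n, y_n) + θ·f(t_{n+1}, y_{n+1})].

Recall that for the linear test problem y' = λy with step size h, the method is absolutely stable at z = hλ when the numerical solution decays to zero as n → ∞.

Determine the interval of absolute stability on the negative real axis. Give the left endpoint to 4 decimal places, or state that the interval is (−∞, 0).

Set f=λy, z=hλ:
  y_{n+1} = y_n + z·[5/6·y_n + 1/6·y_{n+1}] ⇒ (1 − 1/6z)y_{n+1} = (1 + 5/6z)y_n
  ⇒ R(z) = (1 + 5/6z)/(1 − 1/6z).

Find x<0 with |R(x)|<1.
x=-1.16: |R|=0.0279
R=−1: 1+5/6x = −1+1/6x ⇒ -2/3x=2 ⇒ x=2/(-2/3)=-3.0000
Confirm numerically:
  x=-2.809: |R|=0.91327 <1
  x=-2.700: |R|=0.86207 <1
  x=-2.452: |R|=0.74065 <1
  x=-3.562: |R|=1.23510 >1
  x=-3.108: |R|=1.04743 >1
Interval (-3.0000, 0).

(-3.0000, 0).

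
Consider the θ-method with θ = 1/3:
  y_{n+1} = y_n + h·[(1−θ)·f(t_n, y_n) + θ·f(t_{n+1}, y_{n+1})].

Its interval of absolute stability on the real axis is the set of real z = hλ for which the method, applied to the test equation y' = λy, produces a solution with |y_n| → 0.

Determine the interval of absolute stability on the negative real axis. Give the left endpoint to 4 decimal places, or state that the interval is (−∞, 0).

On y'=λy, z=hλ:
  y_{n+1} = y_n + z·[2/3·y_n + 1/3·y_{n+1}] ⇒ (1 − 1/3z)y_{n+1} = (1 + 2/3z)y_n
  ⇒ R(z) = (1 + 2/3z)/(1 − 1/3z).

Need |R(x)|<1, x<0.
x=-1.45: |R|=0.0225
R=−1: 1+2/3x = −1+1/3x ⇒ -1/3x=2 ⇒ x=2/(-1/3)=-6.0000
Confirm numerically:
  x=-5.144: |R|=0.89489 <1
  x=-4.888: |R|=0.85903 <1
  x=-4.318: |R|=0.77016 <1
  x=-3.519: |R|=0.61942 <1
  x=-6.599: |R|=1.06240 >1
  x=-6.368: |R|=1.03928 >1
  x=-6.366: |R|=1.03908 >1
So |R|<1 on (-6.0000, 0).

z∈(-6.0000,0).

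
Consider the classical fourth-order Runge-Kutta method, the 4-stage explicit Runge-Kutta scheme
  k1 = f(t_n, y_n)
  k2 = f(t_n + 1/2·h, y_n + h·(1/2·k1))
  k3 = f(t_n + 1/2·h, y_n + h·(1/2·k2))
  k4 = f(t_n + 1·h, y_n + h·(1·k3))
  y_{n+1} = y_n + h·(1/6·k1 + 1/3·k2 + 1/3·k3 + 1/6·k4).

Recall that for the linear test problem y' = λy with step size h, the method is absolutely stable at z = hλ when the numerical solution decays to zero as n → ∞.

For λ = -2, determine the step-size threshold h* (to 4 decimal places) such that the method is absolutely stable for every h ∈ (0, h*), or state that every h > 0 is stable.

(-2.7853,0); λ=-2 ⇒ h* = 1.3926.

With y'=λy (z=hλ):
  order 4, 4-stage ⇒ R(z)=1+z+z^2/2+z^3/6+z^4/24
  (e.g. R(-0.31)=0.73347, |R|=0.73347)

Find x<0 with |R(x)|<1.
x=-0.31: |R|=0.7335
|R(-1.43)|=0.2793 |R(-1.39)|=0.2840 |R(-1.32)|=0.2944
Bisect:
  x_lo=-3.6115 |R|=3.1474  x_hi=-0.3904 |R|=0.6768
  mid=-2.00097 |R|=0.33366 →hi
  mid=-2.80623 |R|=1.03203 →lo
  mid=-2.40360 |R|=0.56137 →hi
  mid=-2.60491 |R|=0.76040 →hi
  mid=-2.70557 |R|=0.88631 →hi
  mid=-2.75590 |R|=0.95658 →hi
  mid=-2.78106 |R|=0.99364 →hi
  mid=-2.79365 |R|=1.01267 →lo
  mid=-2.78736 |R|=1.00311 →lo
  mid=-2.78421 |R|=0.99837 →hi
  ...
  [-2.78539,-2.78519] ⇒ x*=-2.7853
Stable set (-2.7853, 0).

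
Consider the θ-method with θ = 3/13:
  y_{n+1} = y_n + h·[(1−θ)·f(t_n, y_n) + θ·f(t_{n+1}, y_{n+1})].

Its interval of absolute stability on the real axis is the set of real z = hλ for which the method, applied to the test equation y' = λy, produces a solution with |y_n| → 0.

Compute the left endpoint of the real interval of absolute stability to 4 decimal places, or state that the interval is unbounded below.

Test eqn y'=λy, z=hλ:
  y_{n+1} = y_n + z·[10/13·y_n + 3/13·y_{n+1}] ⇒ (1 − 3/13z)y_{n+1} = (1 + 10/13z)y_n
  ⇒ R(z) = (1 + 10/13z)/(1 − 3/13z).

Find x<0 with |R(x)|<1.
x=-0.37: |R|=0.6591
R=−1: 1+10/13x = −1+3/13x ⇒ -7/13x=2 ⇒ x=2/(-7/13)=-3.7143
Confirm numerically:
  x=-1.864: |R|=0.30336 <1
  x=-1.710: |R|=0.22614 <1
  x=-1.505: |R|=0.11704 <1
  x=-4.212: |R|=1.13590 >1
  x=-4.128: |R|=1.11409 >1
  x=-4.124: |R|=1.11304 >1
So |R|<1 on (-3.7143, 0).

z* = -3.7143.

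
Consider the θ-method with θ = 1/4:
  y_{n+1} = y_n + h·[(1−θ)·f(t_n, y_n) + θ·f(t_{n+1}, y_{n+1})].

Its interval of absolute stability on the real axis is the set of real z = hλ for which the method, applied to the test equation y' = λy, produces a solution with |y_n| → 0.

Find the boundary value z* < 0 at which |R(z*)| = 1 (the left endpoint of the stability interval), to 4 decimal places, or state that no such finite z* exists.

left endpoint -4.0000.

Set f=λy, z=hλ:
  y_{n+1} = y_n + z·[3/4·y_n + 1/4·y_{n+1}] ⇒ (1 − 1/4z)y_{n+1} = (1 + 3/4z)y_n
  Hence R(z) = (1 + 3/4z)/(1 − 1/4z).

Need |R(x)|<1, x<0.
x=-1.48: |R|=0.0803
R=−1: 1+3/4x = −1+1/4x ⇒ -1/2x=2 ⇒ x=2/(-1/2)=-4.0000
Confirm numerically:
  x=-3.883: |R|=0.97032 <1
  x=-2.871: |R|=0.67137 <1
  x=-2.259: |R|=0.44368 <1
  x=-2.094: |R|=0.37447 <1
  x=-4.564: |R|=1.13171 >1
  x=-4.435: |R|=1.10314 >1
  x=-4.359: |R|=1.08590 >1
Interval (-4.0000, 0).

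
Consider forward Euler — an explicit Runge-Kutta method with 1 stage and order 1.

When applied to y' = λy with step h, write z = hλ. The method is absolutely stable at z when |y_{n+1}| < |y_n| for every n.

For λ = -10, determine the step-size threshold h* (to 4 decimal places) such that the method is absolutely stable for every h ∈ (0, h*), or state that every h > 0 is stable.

Set f=λy, z=hλ:
  order 1, 1-stage ⇒ R(z)=1+z
  (e.g. R(-0.88)=0.12000, |R|=0.12000)

Find x<0 with |R(x)|<1.
x=-0.88: |R|=0.1200
|R(-1.67)|=0.6700 |R(-1.28)|=0.2800 |R(-0.68)|=0.3200
Bisect:
  x_lo=-2.4494 |R|=1.4494  x_hi=-0.0736 |R|=0.9264
  mid=-1.26151 |R|=0.26151 →hi
  mid=-1.85547 |R|=0.85547 →hi
  mid=-2.15245 |R|=1.15245 →lo
  mid=-2.00396 |R|=1.00396 →lo
  mid=-1.92972 |R|=0.92972 →hi
  mid=-1.96684 |R|=0.96684 →hi
  mid=-1.98540 |R|=0.98540 →hi
  mid=-1.99468 |R|=0.99468 →hi
  mid=-1.99932 |R|=0.99932 →hi
  ...
  [-2.00005,-1.99990] ⇒ x*=-2.0000
So |R|<1 on (-2.0000, 0).

(-2.0000,0); λ=-10 ⇒ h* = 0.2000.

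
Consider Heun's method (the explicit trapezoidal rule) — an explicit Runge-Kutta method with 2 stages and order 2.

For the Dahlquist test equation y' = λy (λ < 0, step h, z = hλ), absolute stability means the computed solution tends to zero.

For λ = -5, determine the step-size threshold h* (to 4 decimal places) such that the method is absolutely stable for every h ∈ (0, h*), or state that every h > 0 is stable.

With y'=λy (z=hλ):
  order 2, 2-stage ⇒ R(z)=1+z+z^2/2
  (e.g. R(-0.84)=0.51280, |R|=0.51280)

Find x<0 with |R(x)|<1.
x=-0.84: |R|=0.5128
|R(-1.69)|=0.7380 |R(-1.22)|=0.5242 |R(-0.69)|=0.5481
Bisect:
  x_lo=-2.7789 |R|=2.0823  x_hi=-0.2844 |R|=0.7560
  mid=-1.53167 |R|=0.64133 →hi
  mid=-2.15530 |R|=1.16736 →lo
  mid=-1.84348 |R|=0.85573 →hi
  mid=-1.99939 |R|=0.99939 →hi
  mid=-2.07734 |R|=1.08033 →lo
  mid=-2.03837 |R|=1.03910 →lo
  mid=-2.01888 |R|=1.01906 →lo
  mid=-2.00913 |R|=1.00918 →lo
  mid=-2.00426 |R|=1.00427 →lo
  mid=-2.00183 |R|=1.00183 →lo
  ...
  [-2.00015,-2.00000] ⇒ x*=-2.0000
Stable set (-2.0000, 0).

(-2.0000,0); λ=-5 ⇒ h* = 0.4000.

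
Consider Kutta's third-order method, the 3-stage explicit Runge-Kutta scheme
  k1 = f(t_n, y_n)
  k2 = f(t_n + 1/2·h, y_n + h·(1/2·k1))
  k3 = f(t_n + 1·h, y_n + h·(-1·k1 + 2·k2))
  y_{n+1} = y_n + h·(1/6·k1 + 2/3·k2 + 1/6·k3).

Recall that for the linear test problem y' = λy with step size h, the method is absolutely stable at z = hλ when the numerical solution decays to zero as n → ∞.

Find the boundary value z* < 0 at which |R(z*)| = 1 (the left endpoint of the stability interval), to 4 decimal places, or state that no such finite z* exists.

z* = -2.5127.

On y'=λy, z=hλ:
  order 3, 3-stage ⇒ R(z)=1+z+z^2/2+z^3/6
  (e.g. R(-0.86)=0.40379, |R|=0.40379)

Need |R(x)|<1, x<0.
x=-0.86: |R|=0.4038
|R(-2.52)|=1.0120 |R(-1.72)|=0.0889 |R(-0.59)|=0.5498
Bisect:
  x_lo=-3.3548 |R|=3.0204  x_hi=-0.3194 |R|=0.7262
  mid=-1.83712 |R|=0.18300 →hi
  mid=-2.59597 |R|=1.14218 →lo
  mid=-2.21655 |R|=0.57502 →hi
  mid=-2.40626 |R|=0.83329 →hi
  mid=-2.50112 |R|=0.98098 →hi
  mid=-2.54855 |R|=1.05984 →lo
  mid=-2.52483 |R|=1.01998 →lo
  mid=-2.51297 |R|=1.00038 →lo
  mid=-2.50705 |R|=0.99065 →hi
  ...
  [-2.51279,-2.51260] ⇒ x*=-2.5127
Interval (-2.5127, 0).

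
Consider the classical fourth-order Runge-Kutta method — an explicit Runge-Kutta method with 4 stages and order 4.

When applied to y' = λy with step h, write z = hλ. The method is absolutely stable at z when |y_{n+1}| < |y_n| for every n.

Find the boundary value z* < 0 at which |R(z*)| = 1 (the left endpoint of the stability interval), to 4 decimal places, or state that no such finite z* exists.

Set f=λy, z=hλ:
  order 4, 4-stage ⇒ R(z)=1+z+z^2/2+z^3/6+z^4/24
  (e.g. R(-1.6)=0.27040, |R|=0.27040)

Boundary: |R(x)|=1, x<0.
x=-1.6: |R|=0.2704
|R(-2.68)|=0.8525 |R(-1.98)|=0.3269 |R(-1.08)|=0.3499
Bisect:
  x_lo=-3.1731 |R|=1.7605  x_hi=-0.1585 |R|=0.8534
  mid=-1.66581 |R|=0.27208 →hi
  mid=-2.41948 |R|=0.57473 →hi
  mid=-2.79631 |R|=1.01673 →lo
  mid=-2.60789 |R|=0.76386 →hi
  mid=-2.70210 |R|=0.88165 →hi
  mid=-2.74920 |R|=0.94694 →hi
  mid=-2.77276 |R|=0.98126 →hi
  mid=-2.78453 |R|=0.99885 →hi
  ...
  [-2.78545,-2.78527] ⇒ x*=-2.7853
So |R|<1 on (-2.7853, 0).

z* = -2.7853.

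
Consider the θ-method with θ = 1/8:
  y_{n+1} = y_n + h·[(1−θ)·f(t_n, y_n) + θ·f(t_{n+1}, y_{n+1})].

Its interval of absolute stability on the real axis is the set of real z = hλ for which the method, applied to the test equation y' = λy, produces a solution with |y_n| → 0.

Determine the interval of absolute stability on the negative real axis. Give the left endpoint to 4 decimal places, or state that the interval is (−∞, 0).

(-2.6667, 0).

Set f=λy, z=hλ:
  y_{n+1} = y_n + z·[7/8·y_n + 1/8·y_{n+1}] ⇒ (1 − 1/8z)y_{n+1} = (1 + 7/8z)y_n
  ⇒ R(z) = (1 + 7/8z)/(1 − 1/8z).

Boundary: |R(x)|=1, x<0.
x=-1.74: |R|=0.4292
R=−1: 1+7/8x = −1+1/8x ⇒ -3/4x=2 ⇒ x=2/(-3/4)=-2.6667
Confirm numerically:
  x=-2.562: |R|=0.94054 <1
  x=-2.520: |R|=0.91635 <1
  x=-2.154: |R|=0.69707 <1
  x=-1.880: |R|=0.52227 <1
  x=-3.025: |R|=1.19501 >1
  x=-2.895: |R|=1.12575 >1
  x=-2.848: |R|=1.10029 >1
Stable set (-2.6667, 0).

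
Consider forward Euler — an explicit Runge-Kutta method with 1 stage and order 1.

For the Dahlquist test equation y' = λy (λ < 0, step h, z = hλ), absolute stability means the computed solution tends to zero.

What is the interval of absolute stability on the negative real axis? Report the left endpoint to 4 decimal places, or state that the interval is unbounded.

With y'=λy (z=hλ):
  order 1, 1-stage ⇒ R(z)=1+z
  (e.g. R(-1.44)=-0.44000, |R|=0.44000)

Boundary: |R(x)|=1, x<0.
x=-1.44: |R|=0.4400
|R(-1.93)|=0.9300 |R(-0.74)|=0.2600 |R(-0.66)|=0.3400
Bisect:
  x_lo=-2.5408 |R|=1.5408  x_hi=-0.2379 |R|=0.7621
  mid=-1.38935 |R|=0.38935 →hi
  mid=-1.96507 |R|=0.96507 →hi
  mid=-2.25294 |R|=1.25294 →lo
  mid=-2.10901 |R|=1.10901 →lo
  mid=-2.03704 |R|=1.03704 →lo
  mid=-2.00106 |R|=1.00106 →lo
  mid=-1.98307 |R|=0.98307 →hi
  mid=-1.99206 |R|=0.99206 →hi
  mid=-1.99656 |R|=0.99656 →hi
  mid=-1.99881 |R|=0.99881 →hi
  ...
  [-2.00007,-1.99993] ⇒ x*=-2.0000
Stable set (-2.0000, 0).

(-2.0000, 0).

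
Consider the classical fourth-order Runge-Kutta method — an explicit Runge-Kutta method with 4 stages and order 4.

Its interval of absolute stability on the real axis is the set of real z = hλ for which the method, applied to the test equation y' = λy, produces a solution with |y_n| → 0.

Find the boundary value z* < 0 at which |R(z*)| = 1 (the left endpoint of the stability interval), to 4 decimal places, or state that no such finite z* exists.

Test eqn y'=λy, z=hλ:
  order 4, 4-stage ⇒ R(z)=1+z+z^2/2+z^3/6+z^4/24
  (e.g. R(-0.31)=0.73347, |R|=0.73347)

Find x<0 with |R(x)|<1.
x=-0.31: |R|=0.7335
|R(-2.95)|=1.2781 |R(-2.24)|=0.4446 |R(-1.82)|=0.2886
Bisect:
  x_lo=-3.4353 |R|=2.5114  x_hi=-0.1607 |R|=0.8515
  mid=-1.79801 |R|=0.28510 →hi
  mid=-2.61665 |R|=0.77412 →hi
  mid=-3.02598 |R|=1.42780 →lo
  mid=-2.82132 |R|=1.05568 →lo
  mid=-2.71899 |R|=0.90455 →hi
  mid=-2.77015 |R|=0.97741 →hi
  mid=-2.79573 |R|=1.01585 →lo
  ...
  [-2.78534,-2.78514] ⇒ x*=-2.7853
Stable set (-2.7853, 0).

left endpoint -2.7853.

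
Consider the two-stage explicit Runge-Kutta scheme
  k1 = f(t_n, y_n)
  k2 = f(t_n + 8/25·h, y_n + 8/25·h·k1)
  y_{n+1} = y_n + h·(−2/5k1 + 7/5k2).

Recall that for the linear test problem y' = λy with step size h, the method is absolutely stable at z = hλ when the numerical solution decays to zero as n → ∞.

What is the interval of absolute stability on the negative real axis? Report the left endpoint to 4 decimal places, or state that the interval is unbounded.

Test eqn y'=λy, z=hλ:
  k1=λy_n ⇒ h·k1=z·y_n;  k2=λ(1+8/25z)y_n ⇒ h·k2=z(1+8/25z)y_n
  y_{n+1}/y_n = 1 − 2/5z + 7/5z(1+8/25z) = 1 + z + 56/125z²
  Hence R(z) = 1 + z + 56/125z².

Boundary: |R(x)|=1, x<0.
x=-1.19: |R|=0.4444
R=1: x+56/125x²=0 ⇒ x=−125/56=-2.2321; min R=1−1/(4·56/125)=0.4420>−1
Confirm numerically:
  x=-2.161: |R|=0.93112 <1
  x=-1.412: |R|=0.48120 <1
  x=-1.294: |R|=0.45615 <1
  x=-1.010: |R|=0.44700 <1
  x=-2.545: |R|=1.35671 >1
  x=-2.494: |R|=1.29258 >1
Interval (-2.2321, 0).

(-2.2321, 0).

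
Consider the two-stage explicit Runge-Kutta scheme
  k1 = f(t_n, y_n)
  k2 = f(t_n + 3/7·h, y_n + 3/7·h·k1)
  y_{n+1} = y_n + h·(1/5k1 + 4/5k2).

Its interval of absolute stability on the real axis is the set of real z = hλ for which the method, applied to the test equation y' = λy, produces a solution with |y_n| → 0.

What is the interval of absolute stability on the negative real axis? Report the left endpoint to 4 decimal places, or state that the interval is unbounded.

z∈(-2.9167,0).

Test eqn y'=λy, z=hλ:
  k1=λy_n ⇒ h·k1=z·y_n;  k2=λ(1+3/7z)y_n ⇒ h·k2=z(1+3/7z)y_n
  y_{n+1}/y_n = 1 + 1/5z + 4/5z(1+3/7z) = 1 + z + 12/35z²
  ⇒ R(z) = 1 + z + 12/35z².

Need |R(x)|<1, x<0.
x=-0.35: |R|=0.6920
R=1: x+12/35x²=0 ⇒ x=−35/12=-2.9167; min R=1−1/(4·12/35)=0.2708>−1
Confirm numerically:
  x=-2.725: |R|=0.82093 <1
  x=-2.344: |R|=0.53977 <1
  x=-1.814: |R|=0.31420 <1
  x=-1.463: |R|=0.27084 <1
  x=-3.508: |R|=1.71122 >1
  x=-3.377: |R|=1.53299 >1
  x=-3.036: |R|=1.12422 >1
Interval (-2.9167, 0).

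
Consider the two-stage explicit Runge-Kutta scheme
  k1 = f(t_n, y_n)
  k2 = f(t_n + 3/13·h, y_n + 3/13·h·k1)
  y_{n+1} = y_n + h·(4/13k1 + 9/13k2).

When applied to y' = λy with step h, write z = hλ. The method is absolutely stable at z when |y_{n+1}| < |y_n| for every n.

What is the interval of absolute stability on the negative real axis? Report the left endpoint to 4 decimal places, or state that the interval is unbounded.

Test eqn y'=λy, z=hλ:
  k1=λy_n ⇒ h·k1=z·y_n;  k2=λ(1+3/13z)y_n ⇒ h·k2=z(1+3/13z)y_n
  y_{n+1}/y_n = 1 + 4/13z + 9/13z(1+3/13z) = 1 + z + 27/169z²
  so R(z) = 1 + z + 27/169z².

Find x<0 with |R(x)|<1.
x=-1.15: |R|=0.0613
R=1: x+27/169x²=0 ⇒ x=−169/27=-6.2593; min R=1−1/(4·27/169)=-0.5648>−1
Confirm numerically:
  x=-4.081: |R|=0.42021 <1
  x=-3.495: |R|=0.54349 <1
  x=-3.077: |R|=0.56437 <1
  x=-2.598: |R|=0.51966 <1
  x=-6.676: |R|=1.44449 >1
  x=-6.461: |R|=1.20824 >1
Stable set (-6.2593, 0).

(-6.2593, 0).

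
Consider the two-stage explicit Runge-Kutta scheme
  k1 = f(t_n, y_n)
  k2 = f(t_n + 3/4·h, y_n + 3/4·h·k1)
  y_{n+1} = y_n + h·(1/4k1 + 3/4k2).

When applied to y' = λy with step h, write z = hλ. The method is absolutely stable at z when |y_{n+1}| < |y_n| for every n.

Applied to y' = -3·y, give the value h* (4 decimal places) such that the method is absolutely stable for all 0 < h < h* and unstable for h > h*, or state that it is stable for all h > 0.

(-1.7778,0); λ=-3 ⇒ h* = (16/9)/3 = 0.5926.

Set f=λy, z=hλ:
  k1=λy_n ⇒ h·k1=z·y_n;  k2=λ(1+3/4z)y_n ⇒ h·k2=z(1+3/4z)y_n
  y_{n+1}/y_n = 1 + 1/4z + 3/4z(1+3/4z) = 1 + z + 9/16z²
  R(z) = 1 + z + 9/16z².

Find x<0 with |R(x)|<1.
x=-1.18: |R|=0.6032
R=1: x+9/16x²=0 ⇒ x=−16/9=-1.7778; min R=1−1/(4·9/16)=0.5556>−1
Confirm numerically:
  x=-1.661: |R|=0.89089 <1
  x=-1.571: |R|=0.81727 <1
  x=-0.805: |R|=0.55951 <1
  x=-0.796: |R|=0.56041 <1
  x=-2.349: |R|=1.75476 >1
  x=-2.166: |R|=1.47300 >1
  x=-2.002: |R|=1.25250 >1
So |R|<1 on (-1.7778, 0).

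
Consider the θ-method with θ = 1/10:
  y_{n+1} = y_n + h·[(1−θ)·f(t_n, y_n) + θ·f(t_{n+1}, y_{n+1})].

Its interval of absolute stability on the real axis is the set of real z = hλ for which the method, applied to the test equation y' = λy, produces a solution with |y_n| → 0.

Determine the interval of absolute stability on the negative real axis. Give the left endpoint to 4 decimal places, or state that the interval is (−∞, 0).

(-2.5000, 0).

On y'=λy, z=hλ:
  y_{n+1} = y_n + z·[9/10·y_n + 1/10·y_{n+1}] ⇒ (1 − 1/10z)y_{n+1} = (1 + 9/10z)y_n
  so R(z) = (1 + 9/10z)/(1 − 1/10z).

Need |R(x)|<1, x<0.
x=-0.65: |R|=0.3897
R=−1: 1+9/10x = −1+1/10x ⇒ -4/5x=2 ⇒ x=2/(-4/5)=-2.5000
Confirm numerically:
  x=-2.442: |R|=0.96271 <1
  x=-2.073: |R|=0.71705 <1
  x=-1.415: |R|=0.23960 <1
  x=-3.045: |R|=1.33423 >1
  x=-2.968: |R|=1.28871 >1
  x=-2.949: |R|=1.27740 >1
Interval (-2.5000, 0).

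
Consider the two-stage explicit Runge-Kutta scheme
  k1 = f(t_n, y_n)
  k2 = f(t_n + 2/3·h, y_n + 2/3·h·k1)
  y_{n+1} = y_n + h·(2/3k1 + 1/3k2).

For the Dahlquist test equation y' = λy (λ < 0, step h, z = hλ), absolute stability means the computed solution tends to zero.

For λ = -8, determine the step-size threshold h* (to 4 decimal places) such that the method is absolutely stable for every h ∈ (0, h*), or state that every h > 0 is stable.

Set f=λy, z=hλ:
  k1=λy_n ⇒ h·k1=z·y_n;  k2=λ(1+2/3z)y_n ⇒ h·k2=z(1+2/3z)y_n
  y_{n+1}/y_n = 1 + 2/3z + 1/3z(1+2/3z) = 1 + z + 2/9z²
  R(z) = 1 + z + 2/9z².

Need |R(x)|<1, x<0.
x=-1.48: |R|=0.0068
R=1: x+2/9x²=0 ⇒ x=−9/2=-4.5000; min R=1−1/(4·2/9)=-0.1250>−1
Confirm numerically:
  x=-3.970: |R|=0.53242 <1
  x=-3.868: |R|=0.45676 <1
  x=-3.232: |R|=0.08929 <1
  x=-2.371: |R|=0.12175 <1
  x=-4.582: |R|=1.08349 >1
  x=-4.560: |R|=1.06080 >1
So |R|<1 on (-4.5000, 0).

(-4.5000,0); λ=-8 ⇒ h* = (9/2)/8 = 0.5625.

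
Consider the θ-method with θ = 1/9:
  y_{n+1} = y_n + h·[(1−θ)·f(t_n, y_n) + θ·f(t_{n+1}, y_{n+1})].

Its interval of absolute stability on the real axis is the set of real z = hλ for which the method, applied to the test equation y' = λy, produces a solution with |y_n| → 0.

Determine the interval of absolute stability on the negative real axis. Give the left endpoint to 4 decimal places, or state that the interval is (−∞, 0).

(-2.5714, 0).

With y'=λy (z=hλ):
  y_{n+1} = y_n + z·[8/9·y_n + 1/9·y_{n+1}] ⇒ (1 − 1/9z)y_{n+1} = (1 + 8/9z)y_n
  R(z) = (1 + 8/9z)/(1 − 1/9z).

Find x<0 with |R(x)|<1.
x=-0.7: |R|=0.3505
R=−1: 1+8/9x = −1+1/9x ⇒ -7/9x=2 ⇒ x=2/(-7/9)=-2.5714
Confirm numerically:
  x=-1.530: |R|=0.30769 <1
  x=-1.423: |R|=0.22872 <1
  x=-1.361: |R|=0.18222 <1
  x=-1.331: |R|=0.15952 <1
  x=-2.757: |R|=1.11049 >1
  x=-2.748: |R|=1.10521 >1
  x=-2.640: |R|=1.04124 >1
Interval (-2.5714, 0).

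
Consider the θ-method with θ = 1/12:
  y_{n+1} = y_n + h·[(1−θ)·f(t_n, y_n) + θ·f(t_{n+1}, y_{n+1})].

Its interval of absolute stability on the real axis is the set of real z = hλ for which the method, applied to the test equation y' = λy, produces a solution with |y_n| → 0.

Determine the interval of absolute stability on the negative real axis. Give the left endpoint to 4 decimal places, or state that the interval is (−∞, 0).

On y'=λy, z=hλ:
  y_{n+1} = y_n + z·[11/12·y_n + 1/12·y_{n+1}] ⇒ (1 − 1/12z)y_{n+1} = (1 + 11/12z)y_n
  R(z) = (1 + 11/12z)/(1 − 1/12z).

Boundary: |R(x)|=1, x<0.
x=-1.8: |R|=0.5652
R=−1: 1+11/12x = −1+1/12x ⇒ -5/6x=2 ⇒ x=2/(-5/6)=-2.4000
Confirm numerically:
  x=-2.050: |R|=0.75089 <1
  x=-1.869: |R|=0.61713 <1
  x=-1.537: |R|=0.36249 <1
  x=-1.164: |R|=0.06108 <1
  x=-2.998: |R|=1.39872 >1
  x=-2.944: |R|=1.36403 >1
  x=-2.574: |R|=1.11939 >1
Interval (-2.4000, 0).

z∈(-2.4000,0).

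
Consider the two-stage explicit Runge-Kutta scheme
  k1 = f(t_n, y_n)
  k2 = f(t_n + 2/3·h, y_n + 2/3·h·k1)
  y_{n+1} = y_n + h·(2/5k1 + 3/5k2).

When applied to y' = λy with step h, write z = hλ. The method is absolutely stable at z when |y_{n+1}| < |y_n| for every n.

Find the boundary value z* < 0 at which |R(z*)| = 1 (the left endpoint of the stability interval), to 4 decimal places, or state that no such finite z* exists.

z* = -2.5000.

Test eqn y'=λy, z=hλ:
  k1=λy_n ⇒ h·k1=z·y_n;  k2=λ(1+2/3z)y_n ⇒ h·k2=z(1+2/3z)y_n
  y_{n+1}/y_n = 1 + 2/5z + 3/5z(1+2/3z) = 1 + z + 2/5z²
  Hence R(z) = 1 + z + 2/5z².

Need |R(x)|<1, x<0.
x=-0.33: |R|=0.7136
R=1: x+2/5x²=0 ⇒ x=−5/2=-2.5000; min R=1−1/(4·2/5)=0.3750>−1
Confirm numerically:
  x=-2.206: |R|=0.74057 <1
  x=-2.059: |R|=0.63679 <1
  x=-1.760: |R|=0.47904 <1
  x=-1.286: |R|=0.37552 <1
  x=-2.868: |R|=1.42217 >1
  x=-2.688: |R|=1.20214 >1
Stable set (-2.5000, 0).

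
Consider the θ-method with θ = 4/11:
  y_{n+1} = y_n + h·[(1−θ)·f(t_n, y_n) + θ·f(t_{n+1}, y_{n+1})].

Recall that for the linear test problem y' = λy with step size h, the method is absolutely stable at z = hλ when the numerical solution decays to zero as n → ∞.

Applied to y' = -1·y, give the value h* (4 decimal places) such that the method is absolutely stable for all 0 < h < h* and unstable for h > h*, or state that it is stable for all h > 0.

Set f=λy, z=hλ:
  y_{n+1} = y_n + z·[7/11·y_n + 4/11·y_{n+1}] ⇒ (1 − 4/11z)y_{n+1} = (1 + 7/11z)y_n
  Hence R(z) = (1 + 7/11z)/(1 − 4/11z).

Boundary: |R(x)|=1, x<0.
x=-0.43: |R|=0.6281
R=−1: 1+7/11x = −1+4/11x ⇒ -3/11x=2 ⇒ x=2/(-3/11)=-7.3333
Confirm numerically:
  x=-5.759: |R|=0.86124 <1
  x=-5.126: |R|=0.78980 <1
  x=-4.530: |R|=0.71120 <1
  x=-3.704: |R|=0.57825 <1
  x=-7.865: |R|=1.03756 >1
  x=-7.689: |R|=1.02555 >1
  x=-7.523: |R|=1.01385 >1
Interval (-7.3333, 0).

(-7.3333,0); λ=-1 ⇒ h* = (22/3)/1 = 7.3333.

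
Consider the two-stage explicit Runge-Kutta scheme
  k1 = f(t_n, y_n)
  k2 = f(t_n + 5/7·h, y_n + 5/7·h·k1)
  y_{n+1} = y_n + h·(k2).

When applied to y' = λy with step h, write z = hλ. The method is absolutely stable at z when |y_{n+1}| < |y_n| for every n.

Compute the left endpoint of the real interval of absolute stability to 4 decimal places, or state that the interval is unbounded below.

left endpoint -1.4000.

With y'=λy (z=hλ):
  k1=λy_n ⇒ h·k1=z·y_n;  k2=λ(1+5/7z)y_n ⇒ h·k2=z(1+5/7z)y_n
  y_{n+1}/y_n = 1 + z(1+5/7z) = 1 + z + 5/7z²
  so R(z) = 1 + z + 5/7z².

Solve |R(x)|<1 on ℝ⁻.
x=-1.42: |R|=1.0203
R=1: x+5/7x²=0 ⇒ x=−7/5=-1.4000; min R=1−1/(4·5/7)=0.6500>−1
Confirm numerically:
  x=-1.282: |R|=0.89195 <1
  x=-1.251: |R|=0.86686 <1
  x=-1.036: |R|=0.73064 <1
  x=-0.989: |R|=0.70966 <1
  x=-1.983: |R|=1.82578 >1
  x=-1.672: |R|=1.32485 >1
  x=-1.605: |R|=1.23502 >1
So |R|<1 on (-1.4000, 0).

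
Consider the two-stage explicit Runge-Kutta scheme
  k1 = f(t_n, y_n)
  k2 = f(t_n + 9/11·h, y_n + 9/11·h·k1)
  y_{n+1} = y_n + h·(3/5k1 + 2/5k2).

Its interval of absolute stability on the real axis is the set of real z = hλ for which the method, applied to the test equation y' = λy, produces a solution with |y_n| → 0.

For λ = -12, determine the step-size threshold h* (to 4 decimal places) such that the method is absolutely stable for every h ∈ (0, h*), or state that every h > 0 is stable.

(-3.0556,0); λ=-12 ⇒ h* = (55/18)/12 = 0.2546.

Set f=λy, z=hλ:
  k1=λy_n ⇒ h·k1=z·y_n;  k2=λ(1+9/11z)y_n ⇒ h·k2=z(1+9/11z)y_n
  y_{n+1}/y_n = 1 + 3/5z + 2/5z(1+9/11z) = 1 + z + 18/55z²
  R(z) = 1 + z + 18/55z².

Solve |R(x)|<1 on ℝ⁻.
x=-0.62: |R|=0.5058
R=1: x+18/55x²=0 ⇒ x=−55/18=-3.0556; min R=1−1/(4·18/55)=0.2361>−1
Confirm numerically:
  x=-2.723: |R|=0.70364 <1
  x=-2.703: |R|=0.68812 <1
  x=-2.592: |R|=0.60677 <1
  x=-1.931: |R|=0.28932 <1
  x=-3.551: |R|=1.57578 >1
  x=-3.286: |R|=1.24782 >1
Stable set (-3.0556, 0).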